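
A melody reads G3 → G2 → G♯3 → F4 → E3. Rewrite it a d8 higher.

Gb4 Gb3 G4 Fb5 Eb4

G3 gives Gb4
G2 gives Gb3
G#3 gives G4
F4 gives Fb5
E3 gives Eb4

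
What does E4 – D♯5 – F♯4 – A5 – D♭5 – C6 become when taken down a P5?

A perfect fifth down from E4 gives A3.
D#5: a fifth down reaches G, and 7 semitones makes it G#4.
F#4: a fifth down reaches B, and 7 semitones makes it B3.
A perfect fifth down from A5 gives D5.
A perfect fifth down from Db5 gives Gb4.
C6: a fifth down reaches F, and 7 semitones makes it F5.

A3 G#4 B3 D5 Gb4 F5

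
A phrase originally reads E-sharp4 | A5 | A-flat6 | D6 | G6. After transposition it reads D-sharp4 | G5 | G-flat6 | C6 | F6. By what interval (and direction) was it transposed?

down a major second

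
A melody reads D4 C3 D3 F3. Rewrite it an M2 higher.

E4 D3 E3 G3

D4 up a major second is E4.
C3 up a major second is D3.
D3 up a major second is E3.
F3: a second up reaches G, and 2 semitones makes it G3.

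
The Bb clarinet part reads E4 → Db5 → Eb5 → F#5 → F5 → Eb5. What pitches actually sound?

The Bb clarinet sounds a major second below written, so transpose each written note down a major second.
E4 -> D4
Db5 -> Cb5
Eb5 -> Db5
F#5 -> E5
F5 -> Eb5
Eb5 -> Db5

D4 Cb5 Db5 E5 Eb5 Db5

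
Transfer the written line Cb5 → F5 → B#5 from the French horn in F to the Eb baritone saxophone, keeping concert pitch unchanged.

First find concert pitch: the French horn in F sounds a perfect fifth below written, so Cb5 F5 B#5 sounds Fb4 Bb4 E#5.
Then write for Eb baritone saxophone: it sounds a major thirteenth below written, so the part must be a major thirteenth above concert.
Fb4 → Db6
Bb4 → G6
E#5 → C##7

Db6 G6 C##7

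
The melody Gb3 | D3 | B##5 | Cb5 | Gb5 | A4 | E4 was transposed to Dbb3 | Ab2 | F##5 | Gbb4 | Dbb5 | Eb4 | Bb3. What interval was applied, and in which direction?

down an augmented fourth

Take the first pair: Gb3 → Dbb3. G to D spans 4 letter names, so the interval is some kind of fourth.
Dbb3 to Gb3 is 6 semitones, which makes it an augmented fourth; the second version is lower, so the direction is down.
Checking another pair — E4 → Bb3 — gives the same interval.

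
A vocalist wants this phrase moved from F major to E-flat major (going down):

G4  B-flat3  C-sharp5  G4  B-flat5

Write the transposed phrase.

F4 Ab3 B4 F4 Ab5

F major to E-flat major down is a major second, so every note moves down by that interval.
G4 becomes F4
Bb3 becomes Ab3
C#5 becomes B4
G4 becomes F4
Bb5 becomes Ab5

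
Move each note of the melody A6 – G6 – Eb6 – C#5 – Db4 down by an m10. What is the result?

A6: a tenth down reaches F, and 15 semitones makes it F#5.
G6: a tenth down reaches E, and 15 semitones makes it E5.
Eb6: a tenth down reaches C, and 15 semitones makes it C5.
A minor tenth down from C#5 gives A#3.
Db4: a tenth down reaches B, and 15 semitones makes it Bb2.

F#5 E5 C5 A#3 Bb2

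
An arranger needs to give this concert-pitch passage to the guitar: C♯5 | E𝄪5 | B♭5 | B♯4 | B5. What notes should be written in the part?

C#6 E##6 Bb6 B#5 B6

The guitar sounds a perfect octave below written, so the written part must be a perfect octave above concert — transpose each note up.
C#5 gives C#6
E##5 gives E##6
Bb5 gives Bb6
B#4 gives B#5
B5 gives B6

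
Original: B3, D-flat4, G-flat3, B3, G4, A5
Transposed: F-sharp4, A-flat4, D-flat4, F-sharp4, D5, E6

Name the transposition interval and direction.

up a perfect fifth

Take the first pair: B3 → F#4. B to F spans 5 letter names, so the interval is some kind of fifth.
B3 to F#4 is 7 semitones, which makes it a perfect fifth; the second version is higher, so the direction is up.
Checking another pair — A5 → E6 — gives the same interval.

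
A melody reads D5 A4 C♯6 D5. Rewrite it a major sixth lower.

A major sixth down from D5 gives F4.
A4: a sixth down reaches C, and 9 semitones makes it C4.
C#6: a sixth down reaches E, and 9 semitones makes it E5.
D5 down a major sixth is F4.

F4 C4 E5 F4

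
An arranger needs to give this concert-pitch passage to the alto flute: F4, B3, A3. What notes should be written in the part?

Bb4 E4 D4

The alto flute sounds a perfect fourth below written, so the written part must be a perfect fourth above concert — transpose each note up.
F4 becomes Bb4
B3 becomes E4
A3 becomes D4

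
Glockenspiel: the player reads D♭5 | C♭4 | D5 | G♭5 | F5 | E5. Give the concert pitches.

Db7 Cb6 D7 Gb7 F7 E7

Written C4 on the glockenspiel sounds as C6, a perfect fifteenth higher; apply that shift to every note.
Db5 -> Db7
Cb4 -> Cb6
D5 -> D7
Gb5 -> Gb7
F5 -> F7
E5 -> E7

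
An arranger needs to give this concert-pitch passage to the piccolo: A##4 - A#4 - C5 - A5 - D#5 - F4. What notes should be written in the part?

The piccolo sounds a perfect octave above written, so the written part must be a perfect octave below concert — transpose each note down.
A##4 gives A##3
A#4 gives A#3
C5 gives C4
A5 gives A4
D#5 gives D#4
F4 gives F3

A##3 A#3 C4 A4 D#4 F3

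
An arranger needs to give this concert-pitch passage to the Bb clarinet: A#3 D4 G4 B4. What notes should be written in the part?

The Bb clarinet sounds a major second below written, so the written part must be a major second above concert — transpose each note up.
A#3 becomes B#3
D4 becomes E4
G4 becomes A4
B4 becomes C#5

B#3 E4 A4 C#5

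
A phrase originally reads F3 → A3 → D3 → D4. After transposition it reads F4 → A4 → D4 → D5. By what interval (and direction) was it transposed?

From F3 to F4 is 8 letter names — an octave of some quality.
F3 to F4 is 12 semitones, which makes it a perfect octave; the second version is higher, so the direction is up.
Checking another pair — D4 → D5 — gives the same interval.

up a perfect octave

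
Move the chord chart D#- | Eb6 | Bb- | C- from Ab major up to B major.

E##- F#6 C#- D#-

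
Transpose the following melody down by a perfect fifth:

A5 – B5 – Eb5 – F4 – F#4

D5 E5 Ab4 Bb3 B3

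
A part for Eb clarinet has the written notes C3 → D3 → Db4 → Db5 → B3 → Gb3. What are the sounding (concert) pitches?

Eb3 F3 Fb4 Fb5 D4 Bbb3

Written C4 on the Eb clarinet sounds as Eb4, a minor third higher; apply that shift to every note.
C3 gives Eb3
D3 gives F3
Db4 gives Fb4
Db5 gives Fb5
B3 gives D4
Gb3 gives Bbb3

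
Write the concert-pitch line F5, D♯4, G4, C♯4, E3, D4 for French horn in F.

C6 A#4 D5 G#4 B3 A4

The French horn in F sounds a perfect fifth below written, so the written part must be a perfect fifth above concert — transpose each note up.
F5 gives C6
D#4 gives A#4
G4 gives D5
C#4 gives G#4
E3 gives B3
D4 gives A4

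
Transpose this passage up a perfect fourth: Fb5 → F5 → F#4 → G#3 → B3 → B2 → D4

Bbb5 Bb5 B4 C#4 E4 E3 G4

Fb5: a fourth up reaches B, and 5 semitones makes it Bbb5.
F5: a fourth up reaches B, and 5 semitones makes it Bb5.
A perfect fourth up from F#4 gives B4.
G#3: a fourth up reaches C, and 5 semitones makes it C#4.
B3: a fourth up reaches E, and 5 semitones makes it E4.
B2: a fourth up reaches E, and 5 semitones makes it E3.
D4 up a perfect fourth is G4.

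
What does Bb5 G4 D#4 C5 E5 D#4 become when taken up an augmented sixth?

G#6 E#5 B##4 A#5 C##6 B##4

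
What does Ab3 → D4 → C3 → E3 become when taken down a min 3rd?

A minor third down from Ab3 gives F3.
D4: a third down reaches B, and 3 semitones makes it B3.
C3: a third down reaches A, and 3 semitones makes it A2.
E3: a third down reaches C, and 3 semitones makes it C#3.

F3 B3 A2 C#3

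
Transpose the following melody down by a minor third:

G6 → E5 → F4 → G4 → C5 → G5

G6 to E6
E5 to C#5
F4 to D4
G4 to E4
C5 to A4
G5 to E5

E6 C#5 D4 E4 A4 E5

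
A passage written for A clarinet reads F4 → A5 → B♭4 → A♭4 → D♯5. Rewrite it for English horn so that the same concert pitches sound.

A4 C#6 D5 C5 F##5

First find concert pitch: the A clarinet sounds a minor third below written, so F4 A5 B♭4 A♭4 D♯5 sounds D4 F#5 G4 F4 B#4.
Then write for English horn: it sounds a perfect fifth below written, so the part must be a perfect fifth above concert.
D4 → A4
F#5 → C#6
G4 → D5
F4 → C5
B#4 → F##5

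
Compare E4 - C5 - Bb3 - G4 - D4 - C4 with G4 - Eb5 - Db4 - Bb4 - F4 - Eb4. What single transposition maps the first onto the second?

From E4 to G4 is 3 letter names — a third of some quality.
E4 to G4 is 3 semitones, which makes it a minor third; the second version is higher, so the direction is up.
Checking another pair — C4 → Eb4 — gives the same interval.

up a minor third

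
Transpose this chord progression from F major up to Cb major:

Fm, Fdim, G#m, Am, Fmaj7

F major up to Cb major is a diminished fifth; each chord root moves by that interval while the quality stays the same.
Fm: root F up a diminished fifth → Cb, giving Cbm.
Fdim: root F up a diminished fifth → Cb, giving Cbdim.
G#m: root G# up a diminished fifth → D, giving Dm.
Am: root A up a diminished fifth → Eb, giving Ebm.
Fmaj7: root F up a diminished fifth → Cb, giving Cbmaj7.

Cbm Cbdim Dm Ebm Cbmaj7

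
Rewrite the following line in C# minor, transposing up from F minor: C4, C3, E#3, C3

F minor to C# minor up is an augmented fifth, so every note moves up by that interval.
C4 to G#4
C3 to G#3
E#3 to B##3
C3 to G#3

G#4 G#3 B##3 G#3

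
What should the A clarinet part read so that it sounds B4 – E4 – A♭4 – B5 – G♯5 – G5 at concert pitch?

D5 G4 Cb5 D6 B5 Bb5

Written C4 sounds as A3 on the A clarinet, so concert pitches are written a minor third up.
B4 becomes D5
E4 becomes G4
Ab4 becomes Cb5
B5 becomes D6
G#5 becomes B5
G5 becomes Bb5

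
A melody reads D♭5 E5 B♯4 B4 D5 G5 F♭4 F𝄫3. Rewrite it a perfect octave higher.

Db6 E6 B#5 B5 D6 G6 Fb5 Fbb4

A perfect octave up from Db5 gives Db6.
E5: an octave up reaches E, and 12 semitones makes it E6.
B#4: an octave up reaches B, and 12 semitones makes it B#5.
B4 up a perfect octave is B5.
D5 up a perfect octave is D6.
A perfect octave up from G5 gives G6.
A perfect octave up from Fb4 gives Fb5.
Fbb3 up a perfect octave is Fbb4.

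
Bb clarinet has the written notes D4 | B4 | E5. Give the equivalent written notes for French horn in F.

G4 E5 A5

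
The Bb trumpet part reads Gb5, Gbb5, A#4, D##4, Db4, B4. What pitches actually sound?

The Bb trumpet sounds a major second below written, so transpose each written note down a major second.
Gb5 -> Fb5
Gbb5 -> Fbb5
A#4 -> G#4
D##4 -> C##4
Db4 -> Cb4
B4 -> A4

Fb5 Fbb5 G#4 C##4 Cb4 A4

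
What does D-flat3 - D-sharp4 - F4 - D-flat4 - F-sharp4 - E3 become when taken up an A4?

G3 G##4 B4 G4 B#4 A#3

Db3 up an augmented fourth is G3.
An augmented fourth up from D#4 gives G##4.
F4: a fourth up reaches B, and 6 semitones makes it B4.
An augmented fourth up from Db4 gives G4.
F#4: a fourth up reaches B, and 6 semitones makes it B#4.
E3: a fourth up reaches A, and 6 semitones makes it A#3.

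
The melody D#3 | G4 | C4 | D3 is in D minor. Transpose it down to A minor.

A#2 D4 G3 A2

From D down to A is a perfect fourth; apply that to each pitch.
D#3 to A#2
G4 to D4
C4 to G3
D3 to A2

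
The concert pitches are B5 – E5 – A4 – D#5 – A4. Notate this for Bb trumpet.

C#6 F#5 B4 E#5 B4

Written C4 sounds as Bb3 on the Bb trumpet, so concert pitches are written a major second up.
B5 gives C#6
E5 gives F#5
A4 gives B4
D#5 gives E#5
A4 gives B4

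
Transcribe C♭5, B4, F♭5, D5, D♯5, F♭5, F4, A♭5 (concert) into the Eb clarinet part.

Ab4 G#4 Db5 B4 B#4 Db5 D4 F5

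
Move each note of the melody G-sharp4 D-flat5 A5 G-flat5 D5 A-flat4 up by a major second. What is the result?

G#4 becomes A#4
Db5 becomes Eb5
A5 becomes B5
Gb5 becomes Ab5
D5 becomes E5
Ab4 becomes Bb4

A#4 Eb5 B5 Ab5 E5 Bb4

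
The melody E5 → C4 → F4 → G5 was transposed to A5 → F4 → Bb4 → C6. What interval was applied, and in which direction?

up a perfect fourth

From E5 to A5 is 4 letter names — a fourth of some quality.
E5 to A5 is 5 semitones, which makes it a perfect fourth; the second version is higher, so the direction is up.
Checking another pair — G5 → C6 — gives the same interval.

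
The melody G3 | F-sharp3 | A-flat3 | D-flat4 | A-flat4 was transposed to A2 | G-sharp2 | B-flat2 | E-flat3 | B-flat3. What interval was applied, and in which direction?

down a minor seventh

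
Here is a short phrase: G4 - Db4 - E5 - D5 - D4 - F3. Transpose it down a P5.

C4 Gb3 A4 G4 G3 Bb2

A perfect fifth down from G4 gives C4.
Db4 down a perfect fifth is Gb3.
E5: a fifth down reaches A, and 7 semitones makes it A4.
D5: a fifth down reaches G, and 7 semitones makes it G4.
D4 down a perfect fifth is G3.
A perfect fifth down from F3 gives Bb2.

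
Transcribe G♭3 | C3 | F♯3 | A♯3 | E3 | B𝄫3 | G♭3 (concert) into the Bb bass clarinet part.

Ab4 D4 G#4 B#4 F#4 Cb5 Ab4

Written C4 sounds as Bb2 on the Bb bass clarinet, so concert pitches are written a major ninth up.
Gb3 becomes Ab4
C3 becomes D4
F#3 becomes G#4
A#3 becomes B#4
E3 becomes F#4
Bbb3 becomes Cb5
Gb3 becomes Ab4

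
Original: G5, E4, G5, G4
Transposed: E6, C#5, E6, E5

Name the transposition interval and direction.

Take the first pair: G5 → E6. G to E spans 6 letter names, so the interval is some kind of sixth.
G5 to E6 is 9 semitones, which makes it a major sixth; the second version is higher, so the direction is up.
Checking another pair — G4 → E5 — gives the same interval.

up a major sixth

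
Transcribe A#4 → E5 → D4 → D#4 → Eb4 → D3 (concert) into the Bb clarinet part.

B#4 F#5 E4 E#4 F4 E3

The Bb clarinet sounds a major second below written, so the written part must be a major second above concert — transpose each note up.
A#4 gives B#4
E5 gives F#5
D4 gives E4
D#4 gives E#4
Eb4 gives F4
D3 gives E3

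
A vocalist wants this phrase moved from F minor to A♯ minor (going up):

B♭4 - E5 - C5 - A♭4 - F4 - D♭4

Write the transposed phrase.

F minor to A♯ minor up is an augmented third, so every note moves up by that interval.
Bb4 gives D#5
E5 gives G##5
C5 gives E#5
Ab4 gives C#5
F4 gives A#4
Db4 gives F#4

D#5 G##5 E#5 C#5 A#4 F#4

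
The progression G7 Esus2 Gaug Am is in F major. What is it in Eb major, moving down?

F major down to Eb major is a major second; each chord root moves by that interval while the quality stays the same.
G7: root G down a major second → F, giving F7.
Esus2: root E down a major second → D, giving Dsus2.
Gaug: root G down a major second → F, giving Faug.
Am: root A down a major second → G, giving Gm.

F7 Dsus2 Faug Gm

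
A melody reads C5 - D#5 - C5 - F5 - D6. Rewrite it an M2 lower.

Bb4 C#5 Bb4 Eb5 C6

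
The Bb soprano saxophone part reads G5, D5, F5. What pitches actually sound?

Written C4 on the Bb soprano saxophone sounds as Bb3, a major second lower; apply that shift to every note.
G5 becomes F5
D5 becomes C5
F5 becomes Eb5

F5 C5 Eb5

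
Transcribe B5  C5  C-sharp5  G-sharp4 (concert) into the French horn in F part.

F#6 G5 G#5 D#5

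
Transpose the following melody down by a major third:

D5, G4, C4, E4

Bb4 Eb4 Ab3 C4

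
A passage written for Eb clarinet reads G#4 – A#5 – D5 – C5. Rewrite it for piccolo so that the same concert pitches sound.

First find concert pitch: the Eb clarinet sounds a minor third above written, so G#4 A#5 D5 C5 sounds B4 C#6 F5 Eb5.
Then write for piccolo: it sounds a perfect octave above written, so the part must be a perfect octave below concert.
B4 → B3
C#6 → C#5
F5 → F4
Eb5 → Eb4

B3 C#5 F4 Eb4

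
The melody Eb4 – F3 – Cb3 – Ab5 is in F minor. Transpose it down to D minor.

C4 D3 Ab2 F5

From F down to D is a minor third; apply that to each pitch.
Eb4 -> C4
F3 -> D3
Cb3 -> Ab2
Ab5 -> F5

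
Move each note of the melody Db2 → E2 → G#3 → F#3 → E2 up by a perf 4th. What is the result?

Gb2 A2 C#4 B3 A2

Db2: a fourth up reaches G, and 5 semitones makes it Gb2.
A perfect fourth up from E2 gives A2.
G#3: a fourth up reaches C, and 5 semitones makes it C#4.
F#3 up a perfect fourth is B3.
E2: a fourth up reaches A, and 5 semitones makes it A2.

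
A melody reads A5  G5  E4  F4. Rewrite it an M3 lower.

A5 -> F5
G5 -> Eb5
E4 -> C4
F4 -> Db4

F5 Eb5 C4 Db4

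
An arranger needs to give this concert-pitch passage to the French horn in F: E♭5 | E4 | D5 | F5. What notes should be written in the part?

Bb5 B4 A5 C6

The French horn in F sounds a perfect fifth below written, so the written part must be a perfect fifth above concert — transpose each note up.
Eb5 -> Bb5
E4 -> B4
D5 -> A5
F5 -> C6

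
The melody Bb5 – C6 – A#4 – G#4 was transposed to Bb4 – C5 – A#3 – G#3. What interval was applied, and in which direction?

Take the first pair: Bb5 → Bb4. B to B spans 8 letter names, so the interval is some kind of octave.
Bb4 to Bb5 is 12 semitones, which makes it a perfect octave; the second version is lower, so the direction is down.
Checking another pair — G#4 → G#3 — gives the same interval.

down a perfect octave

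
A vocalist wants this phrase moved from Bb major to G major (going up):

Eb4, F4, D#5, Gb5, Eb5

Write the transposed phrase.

From Bb up to G is a major sixth; apply that to each pitch.
Eb4 -> C5
F4 -> D5
D#5 -> B#5
Gb5 -> Eb6
Eb5 -> C6

C5 D5 B#5 Eb6 C6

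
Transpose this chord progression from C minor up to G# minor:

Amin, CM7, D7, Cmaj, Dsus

E#min G#M7 A#7 G#maj A#sus

C minor up to G# minor is an augmented fifth; each chord root moves by that interval while the quality stays the same.
Amin: root A up an augmented fifth → E#, giving E#min.
CM7: root C up an augmented fifth → G#, giving G#M7.
D7: root D up an augmented fifth → A#, giving A#7.
Cmaj: root C up an augmented fifth → G#, giving G#maj.
Dsus: root D up an augmented fifth → A#, giving A#sus.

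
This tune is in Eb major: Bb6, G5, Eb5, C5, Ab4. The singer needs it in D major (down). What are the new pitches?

A6 F#5 D5 B4 G4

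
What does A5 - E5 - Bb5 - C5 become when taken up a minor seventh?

G6 D6 Ab6 Bb5

A5: a seventh up reaches G, and 10 semitones makes it G6.
E5 up a minor seventh is D6.
A minor seventh up from Bb5 gives Ab6.
A minor seventh up from C5 gives Bb5.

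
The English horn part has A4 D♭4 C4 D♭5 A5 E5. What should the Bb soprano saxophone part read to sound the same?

First find concert pitch: the English horn sounds a perfect fifth below written, so A4 D♭4 C4 D♭5 A5 E5 sounds D4 Gb3 F3 Gb4 D5 A4.
Then write for Bb soprano saxophone: it sounds a major second below written, so the part must be a major second above concert.
D4 → E4
Gb3 → Ab3
F3 → G3
Gb4 → Ab4
D5 → E5
A4 → B4

E4 Ab3 G3 Ab4 E5 B4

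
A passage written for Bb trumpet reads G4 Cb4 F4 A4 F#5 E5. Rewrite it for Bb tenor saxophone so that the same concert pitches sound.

First find concert pitch: the Bb trumpet sounds a major second below written, so G4 Cb4 F4 A4 F#5 E5 sounds F4 Bbb3 Eb4 G4 E5 D5.
Then write for Bb tenor saxophone: it sounds a major ninth below written, so the part must be a major ninth above concert.
F4 → G5
Bbb3 → Cb5
Eb4 → F5
G4 → A5
E5 → F#6
D5 → E6

G5 Cb5 F5 A5 F#6 E6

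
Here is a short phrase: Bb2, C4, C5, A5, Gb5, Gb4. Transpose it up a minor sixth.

Gb3 Ab4 Ab5 F6 Ebb6 Ebb5

Bb2 becomes Gb3
C4 becomes Ab4
C5 becomes Ab5
A5 becomes F6
Gb5 becomes Ebb6
Gb4 becomes Ebb5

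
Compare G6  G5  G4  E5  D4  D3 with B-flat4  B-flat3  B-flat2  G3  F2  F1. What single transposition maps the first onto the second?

down a major thirteenth

From G6 to Bb4 is 13 letter names — a thirteenth of some quality.
Bb4 to G6 is 21 semitones, which makes it a major thirteenth; the second version is lower, so the direction is down.
Checking another pair — D3 → F1 — gives the same interval.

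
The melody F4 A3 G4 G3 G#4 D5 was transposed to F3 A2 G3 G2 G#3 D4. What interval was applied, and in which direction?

From F4 to F3 is 8 letter names — an octave of some quality.
F3 to F4 is 12 semitones, which makes it a perfect octave; the second version is lower, so the direction is down.
Checking another pair — D5 → D4 — gives the same interval.

down a perfect octave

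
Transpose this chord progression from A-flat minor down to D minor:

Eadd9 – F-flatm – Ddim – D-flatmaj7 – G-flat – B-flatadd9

A#add9 Bbm G#dim Gmaj7 C Eadd9

A-flat minor down to D minor is a diminished fifth; each chord root moves by that interval while the quality stays the same.
Eadd9: root E down a diminished fifth → A#, giving A#add9.
F-flatm: root F-flat down a diminished fifth → Bb, giving Bbm.
Ddim: root D down a diminished fifth → G#, giving G#dim.
D-flatmaj7: root D-flat down a diminished fifth → G, giving Gmaj7.
G-flat: root G-flat down a diminished fifth → C, giving C.
B-flatadd9: root B-flat down a diminished fifth → E, giving Eadd9.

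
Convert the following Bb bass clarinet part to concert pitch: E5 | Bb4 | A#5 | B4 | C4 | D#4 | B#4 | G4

D4 Ab3 G#4 A3 Bb2 C#3 A#3 F3

The Bb bass clarinet sounds a major ninth below written, so transpose each written note down a major ninth.
E5 → D4
Bb4 → Ab3
A#5 → G#4
B4 → A3
C4 → Bb2
D#4 → C#3
B#4 → A#3
G4 → F3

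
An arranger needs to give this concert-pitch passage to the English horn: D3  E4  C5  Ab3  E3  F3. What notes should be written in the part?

A3 B4 G5 Eb4 B3 C4

The English horn sounds a perfect fifth below written, so the written part must be a perfect fifth above concert — transpose each note up.
D3 becomes A3
E4 becomes B4
C5 becomes G5
Ab3 becomes Eb4
E3 becomes B3
F3 becomes C4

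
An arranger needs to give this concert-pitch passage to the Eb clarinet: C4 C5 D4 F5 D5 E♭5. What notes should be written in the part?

A3 A4 B3 D5 B4 C5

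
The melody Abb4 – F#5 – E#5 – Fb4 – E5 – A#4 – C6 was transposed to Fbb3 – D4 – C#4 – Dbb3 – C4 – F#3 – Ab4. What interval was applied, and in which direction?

From Abb4 to Fbb3 is 10 letter names — a tenth of some quality.
Fbb3 to Abb4 is 16 semitones, which makes it a major tenth; the second version is lower, so the direction is down.
Checking another pair — C6 → Ab4 — gives the same interval.

down a major tenth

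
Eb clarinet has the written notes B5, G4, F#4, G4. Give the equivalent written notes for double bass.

First find concert pitch: the Eb clarinet sounds a minor third above written, so B5 G4 F#4 G4 sounds D6 Bb4 A4 Bb4.
Then write for double bass: it sounds a perfect octave below written, so the part must be a perfect octave above concert.
D6 → D7
Bb4 → Bb5
A4 → A5
Bb4 → Bb5

D7 Bb5 A5 Bb5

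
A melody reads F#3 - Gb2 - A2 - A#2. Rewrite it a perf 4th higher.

B3 Cb3 D3 D#3

F#3 up a perfect fourth is B3.
A perfect fourth up from Gb2 gives Cb3.
A2 up a perfect fourth is D3.
A#2: a fourth up reaches D, and 5 semitones makes it D#3.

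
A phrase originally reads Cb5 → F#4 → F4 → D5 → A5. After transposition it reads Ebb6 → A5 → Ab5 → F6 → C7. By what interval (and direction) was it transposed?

up a minor tenth

From Cb5 to Ebb6 is 10 letter names — a tenth of some quality.
Cb5 to Ebb6 is 15 semitones, which makes it a minor tenth; the second version is higher, so the direction is up.
Checking another pair — A5 → C7 — gives the same interval.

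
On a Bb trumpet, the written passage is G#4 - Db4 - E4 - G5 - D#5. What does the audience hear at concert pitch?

F#4 Cb4 D4 F5 C#5

The Bb trumpet sounds a major second below written, so transpose each written note down a major second.
G#4 -> F#4
Db4 -> Cb4
E4 -> D4
G5 -> F5
D#5 -> C#5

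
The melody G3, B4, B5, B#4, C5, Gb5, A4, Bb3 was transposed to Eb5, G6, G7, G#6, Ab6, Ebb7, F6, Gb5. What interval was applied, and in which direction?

up a minor thirteenth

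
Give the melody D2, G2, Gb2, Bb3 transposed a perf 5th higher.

D2: a fifth up reaches A, and 7 semitones makes it A2.
G2: a fifth up reaches D, and 7 semitones makes it D3.
Gb2: a fifth up reaches D, and 7 semitones makes it Db3.
Bb3 up a perfect fifth is F4.

A2 D3 Db3 F4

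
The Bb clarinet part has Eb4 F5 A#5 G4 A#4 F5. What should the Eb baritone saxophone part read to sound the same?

Bb5 C7 E#7 D6 E#6 C7

First find concert pitch: the Bb clarinet sounds a major second below written, so Eb4 F5 A#5 G4 A#4 F5 sounds Db4 Eb5 G#5 F4 G#4 Eb5.
Then write for Eb baritone saxophone: it sounds a major thirteenth below written, so the part must be a major thirteenth above concert.
Db4 → Bb5
Eb5 → C7
G#5 → E#7
F4 → D6
G#4 → E#6
Eb5 → C7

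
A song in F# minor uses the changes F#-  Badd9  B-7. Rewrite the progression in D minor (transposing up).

F# minor up to D minor is a minor sixth; each chord root moves by that interval while the quality stays the same.
F#-: root F# up a minor sixth → D, giving D-.
Badd9: root B up a minor sixth → G, giving Gadd9.
B-7: root B up a minor sixth → G, giving G-7.

D- Gadd9 G-7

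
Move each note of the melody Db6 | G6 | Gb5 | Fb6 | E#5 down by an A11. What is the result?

Abb4 Db5 Dbb4 Cbb5 B3

Db6 down an augmented eleventh is Abb4.
An augmented eleventh down from G6 gives Db5.
Gb5 down an augmented eleventh is Dbb4.
Fb6 down an augmented eleventh is Cbb5.
E#5 down an augmented eleventh is B3.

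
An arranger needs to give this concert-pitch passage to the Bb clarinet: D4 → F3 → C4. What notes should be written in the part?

E4 G3 D4

Written C4 sounds as Bb3 on the Bb clarinet, so concert pitches are written a major second up.
D4 gives E4
F3 gives G3
C4 gives D4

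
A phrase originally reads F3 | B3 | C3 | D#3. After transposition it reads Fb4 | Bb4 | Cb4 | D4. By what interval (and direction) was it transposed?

From F3 to Fb4 is 8 letter names — an octave of some quality.
F3 to Fb4 is 11 semitones, which makes it a diminished octave; the second version is higher, so the direction is up.
Checking another pair — D#3 → D4 — gives the same interval.

up a diminished octave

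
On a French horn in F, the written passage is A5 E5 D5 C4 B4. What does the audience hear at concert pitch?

D5 A4 G4 F3 E4

Written C4 on the French horn in F sounds as F3, a perfect fifth lower; apply that shift to every note.
A5 gives D5
E5 gives A4
D5 gives G4
C4 gives F3
B4 gives E4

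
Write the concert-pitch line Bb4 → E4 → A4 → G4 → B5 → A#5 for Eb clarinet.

G4 C#4 F#4 E4 G#5 F##5

Written C4 sounds as Eb4 on the Eb clarinet, so concert pitches are written a minor third down.
Bb4 to G4
E4 to C#4
A4 to F#4
G4 to E4
B5 to G#5
A#5 to F##5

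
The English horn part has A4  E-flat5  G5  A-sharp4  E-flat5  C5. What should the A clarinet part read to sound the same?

First find concert pitch: the English horn sounds a perfect fifth below written, so A4 E-flat5 G5 A-sharp4 E-flat5 C5 sounds D4 Ab4 C5 D#4 Ab4 F4.
Then write for A clarinet: it sounds a minor third below written, so the part must be a minor third above concert.
D4 → F4
Ab4 → Cb5
C5 → Eb5
D#4 → F#4
Ab4 → Cb5
F4 → Ab4

F4 Cb5 Eb5 F#4 Cb5 Ab4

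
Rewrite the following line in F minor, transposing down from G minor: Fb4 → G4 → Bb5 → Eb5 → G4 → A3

G minor to F minor down is a major second, so every note moves down by that interval.
Fb4 gives Ebb4
G4 gives F4
Bb5 gives Ab5
Eb5 gives Db5
G4 gives F4
A3 gives G3

Ebb4 F4 Ab5 Db5 F4 G3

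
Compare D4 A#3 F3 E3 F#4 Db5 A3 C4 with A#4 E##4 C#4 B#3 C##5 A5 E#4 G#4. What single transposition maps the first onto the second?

up an augmented fifth

Take the first pair: D4 → A#4. D to A spans 5 letter names, so the interval is some kind of fifth.
D4 to A#4 is 8 semitones, which makes it an augmented fifth; the second version is higher, so the direction is up.
Checking another pair — C4 → G#4 — gives the same interval.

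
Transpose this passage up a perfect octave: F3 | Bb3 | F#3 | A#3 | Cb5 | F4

F3 up a perfect octave is F4.
Bb3 up a perfect octave is Bb4.
F#3 up a perfect octave is F#4.
A#3 up a perfect octave is A#4.
Cb5: an octave up reaches C, and 12 semitones makes it Cb6.
F4 up a perfect octave is F5.

F4 Bb4 F#4 A#4 Cb6 F5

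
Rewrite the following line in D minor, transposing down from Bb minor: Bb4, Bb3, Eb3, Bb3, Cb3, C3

D4 D3 G2 D3 Eb2 E2

Bb minor to D minor down is a minor sixth, so every note moves down by that interval.
Bb4 gives D4
Bb3 gives D3
Eb3 gives G2
Bb3 gives D3
Cb3 gives Eb2
C3 gives E2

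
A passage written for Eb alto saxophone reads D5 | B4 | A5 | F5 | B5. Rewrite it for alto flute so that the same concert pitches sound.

First find concert pitch: the Eb alto saxophone sounds a major sixth below written, so D5 B4 A5 F5 B5 sounds F4 D4 C5 Ab4 D5.
Then write for alto flute: it sounds a perfect fourth below written, so the part must be a perfect fourth above concert.
F4 → Bb4
D4 → G4
C5 → F5
Ab4 → Db5
D5 → G5

Bb4 G4 F5 Db5 G5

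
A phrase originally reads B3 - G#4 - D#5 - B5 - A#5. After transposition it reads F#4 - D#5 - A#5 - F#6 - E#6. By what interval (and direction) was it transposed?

Take the first pair: B3 → F#4. B to F spans 5 letter names, so the interval is some kind of fifth.
B3 to F#4 is 7 semitones, which makes it a perfect fifth; the second version is higher, so the direction is up.
Checking another pair — A#5 → E#6 — gives the same interval.

up a perfect fifth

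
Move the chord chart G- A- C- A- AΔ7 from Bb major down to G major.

Bb major down to G major is a minor third; each chord root moves by that interval while the quality stays the same.
G-: root G down a minor third → E, giving E-.
A-: root A down a minor third → F#, giving F#-.
C-: root C down a minor third → A, giving A-.
A-: root A down a minor third → F#, giving F#-.
AΔ7: root A down a minor third → F#, giving F#Δ7.

E- F#- A- F#- F#Δ7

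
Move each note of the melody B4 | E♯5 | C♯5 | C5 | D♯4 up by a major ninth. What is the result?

C#6 F##6 D#6 D6 E#5

B4 → C#6
E#5 → F##6
C#5 → D#6
C5 → D6
D#4 → E#5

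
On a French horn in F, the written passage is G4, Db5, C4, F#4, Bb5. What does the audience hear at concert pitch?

The French horn in F sounds a perfect fifth below written, so transpose each written note down a perfect fifth.
G4 to C4
Db5 to Gb4
C4 to F3
F#4 to B3
Bb5 to Eb5

C4 Gb4 F3 B3 Eb5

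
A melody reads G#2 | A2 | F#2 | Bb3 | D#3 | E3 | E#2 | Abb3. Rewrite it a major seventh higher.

F##3 G#3 E#3 A4 C##4 D#4 D##3 Gb4

G#2 gives F##3
A2 gives G#3
F#2 gives E#3
Bb3 gives A4
D#3 gives C##4
E3 gives D#4
E#2 gives D##3
Abb3 gives Gb4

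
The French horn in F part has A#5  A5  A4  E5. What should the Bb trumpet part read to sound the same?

E#5 E5 E4 B4

First find concert pitch: the French horn in F sounds a perfect fifth below written, so A#5 A5 A4 E5 sounds D#5 D5 D4 A4.
Then write for Bb trumpet: it sounds a major second below written, so the part must be a major second above concert.
D#5 → E#5
D5 → E5
D4 → E4
A4 → B4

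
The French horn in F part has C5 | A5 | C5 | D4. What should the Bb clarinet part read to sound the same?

First find concert pitch: the French horn in F sounds a perfect fifth below written, so C5 A5 C5 D4 sounds F4 D5 F4 G3.
Then write for Bb clarinet: it sounds a major second below written, so the part must be a major second above concert.
F4 → G4
D5 → E5
F4 → G4
G3 → A3

G4 E5 G4 A3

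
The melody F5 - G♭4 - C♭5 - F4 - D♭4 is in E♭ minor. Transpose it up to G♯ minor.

A#5 B4 E5 A#4 F#4

E♭ minor to G♯ minor up is an augmented third, so every note moves up by that interval.
F5 → A#5
Gb4 → B4
Cb5 → E5
F4 → A#4
Db4 → F#4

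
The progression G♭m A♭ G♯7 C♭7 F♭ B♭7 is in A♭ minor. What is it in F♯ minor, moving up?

Em F# E##7 A7 D G#7

A♭ minor up to F♯ minor is an augmented sixth; each chord root moves by that interval while the quality stays the same.
G♭m: root G♭ up an augmented sixth → E, giving Em.
A♭: root A♭ up an augmented sixth → F#, giving F#.
G♯7: root G♯ up an augmented sixth → E##, giving E##7.
C♭7: root C♭ up an augmented sixth → A, giving A7.
F♭: root F♭ up an augmented sixth → D, giving D.
B♭7: root B♭ up an augmented sixth → G#, giving G#7.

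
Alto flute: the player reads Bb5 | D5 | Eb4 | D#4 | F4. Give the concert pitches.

F5 A4 Bb3 A#3 C4

Written C4 on the alto flute sounds as G3, a perfect fourth lower; apply that shift to every note.
Bb5 → F5
D5 → A4
Eb4 → Bb3
D#4 → A#3
F4 → C4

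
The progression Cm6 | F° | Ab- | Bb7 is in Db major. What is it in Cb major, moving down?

Bbm6 Eb° Gb- Ab7

Db major down to Cb major is a major second; each chord root moves by that interval while the quality stays the same.
Cm6: root C down a major second → Bb, giving Bbm6.
F°: root F down a major second → Eb, giving Eb°.
Ab-: root Ab down a major second → Gb, giving Gb-.
Bb7: root Bb down a major second → Ab, giving Ab7.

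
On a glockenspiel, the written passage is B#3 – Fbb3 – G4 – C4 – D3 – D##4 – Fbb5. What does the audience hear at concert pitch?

Written C4 on the glockenspiel sounds as C6, a perfect fifteenth higher; apply that shift to every note.
B#3 -> B#5
Fbb3 -> Fbb5
G4 -> G6
C4 -> C6
D3 -> D5
D##4 -> D##6
Fbb5 -> Fbb7

B#5 Fbb5 G6 C6 D5 D##6 Fbb7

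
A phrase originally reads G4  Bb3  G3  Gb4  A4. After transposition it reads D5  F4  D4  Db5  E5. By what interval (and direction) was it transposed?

From G4 to D5 is 5 letter names — a fifth of some quality.
G4 to D5 is 7 semitones, which makes it a perfect fifth; the second version is higher, so the direction is up.
Checking another pair — A4 → E5 — gives the same interval.

up a perfect fifth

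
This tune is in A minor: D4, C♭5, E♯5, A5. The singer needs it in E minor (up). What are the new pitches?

A4 Gb5 B#5 E6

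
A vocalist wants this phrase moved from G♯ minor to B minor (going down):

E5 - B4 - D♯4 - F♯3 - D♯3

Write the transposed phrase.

G4 D4 F#3 A2 F#2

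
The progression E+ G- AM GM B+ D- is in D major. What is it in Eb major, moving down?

F+ Ab- BbM AbM C+ Eb-

D major down to Eb major is a major seventh; each chord root moves by that interval while the quality stays the same.
E+: root E down a major seventh → F, giving F+.
G-: root G down a major seventh → Ab, giving Ab-.
AM: root A down a major seventh → Bb, giving BbM.
GM: root G down a major seventh → Ab, giving AbM.
B+: root B down a major seventh → C, giving C+.
D-: root D down a major seventh → Eb, giving Eb-.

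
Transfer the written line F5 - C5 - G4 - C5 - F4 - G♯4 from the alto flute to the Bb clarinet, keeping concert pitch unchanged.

D5 A4 E4 A4 D4 E#4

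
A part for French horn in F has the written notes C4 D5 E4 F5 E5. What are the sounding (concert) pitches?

Written C4 on the French horn in F sounds as F3, a perfect fifth lower; apply that shift to every note.
C4 becomes F3
D5 becomes G4
E4 becomes A3
F5 becomes Bb4
E5 becomes A4

F3 G4 A3 Bb4 A4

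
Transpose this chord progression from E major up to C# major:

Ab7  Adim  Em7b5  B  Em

F7 F#dim C#m7b5 G# C#m

E major up to C# major is a major sixth; each chord root moves by that interval while the quality stays the same.
Ab7: root Ab up a major sixth → F, giving F7.
Adim: root A up a major sixth → F#, giving F#dim.
Em7b5: root E up a major sixth → C#, giving C#m7b5.
B: root B up a major sixth → G#, giving G#.
Em: root E up a major sixth → C#, giving C#m.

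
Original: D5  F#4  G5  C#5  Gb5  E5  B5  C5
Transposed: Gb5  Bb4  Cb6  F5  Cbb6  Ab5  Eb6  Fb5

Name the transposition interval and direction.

up a diminished fourth

From D5 to Gb5 is 4 letter names — a fourth of some quality.
D5 to Gb5 is 4 semitones, which makes it a diminished fourth; the second version is higher, so the direction is up.
Checking another pair — C5 → Fb5 — gives the same interval.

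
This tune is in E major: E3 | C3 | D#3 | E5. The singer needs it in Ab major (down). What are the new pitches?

E major to Ab major down is an augmented fifth, so every note moves down by that interval.
E3 → Ab2
C3 → Fb2
D#3 → G2
E5 → Ab4

Ab2 Fb2 G2 Ab4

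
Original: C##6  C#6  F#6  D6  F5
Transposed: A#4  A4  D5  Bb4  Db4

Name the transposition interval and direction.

down a major tenth

Take the first pair: C##6 → A#4. C to A spans 10 letter names, so the interval is some kind of tenth.
A#4 to C##6 is 16 semitones, which makes it a major tenth; the second version is lower, so the direction is down.
Checking another pair — F5 → Db4 — gives the same interval.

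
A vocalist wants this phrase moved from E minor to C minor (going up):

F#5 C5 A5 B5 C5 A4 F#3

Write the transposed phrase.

E minor to C minor up is a minor sixth, so every note moves up by that interval.
F#5 to D6
C5 to Ab5
A5 to F6
B5 to G6
C5 to Ab5
A4 to F5
F#3 to D4

D6 Ab5 F6 G6 Ab5 F5 D4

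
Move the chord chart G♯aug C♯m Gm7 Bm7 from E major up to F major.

Aaug Dm Abm7 Cm7

E major up to F major is a minor second; each chord root moves by that interval while the quality stays the same.
G♯aug: root G♯ up a minor second → A, giving Aaug.
C♯m: root C♯ up a minor second → D, giving Dm.
Gm7: root G up a minor second → Ab, giving Abm7.
Bm7: root B up a minor second → C, giving Cm7.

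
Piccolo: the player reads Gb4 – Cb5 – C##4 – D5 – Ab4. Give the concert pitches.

Gb5 Cb6 C##5 D6 Ab5

The piccolo sounds a perfect octave above written, so transpose each written note up a perfect octave.
Gb4 -> Gb5
Cb5 -> Cb6
C##4 -> C##5
D5 -> D6
Ab4 -> Ab5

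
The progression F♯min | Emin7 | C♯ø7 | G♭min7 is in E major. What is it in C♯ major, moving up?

D#min C#min7 A#ø7 Ebmin7

E major up to C♯ major is a major sixth; each chord root moves by that interval while the quality stays the same.
F♯min: root F♯ up a major sixth → D#, giving D#min.
Emin7: root E up a major sixth → C#, giving C#min7.
C♯ø7: root C♯ up a major sixth → A#, giving A#ø7.
G♭min7: root G♭ up a major sixth → Eb, giving Ebmin7.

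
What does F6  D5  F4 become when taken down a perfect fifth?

F6: a fifth down reaches B, and 7 semitones makes it Bb5.
A perfect fifth down from D5 gives G4.
A perfect fifth down from F4 gives Bb3.

Bb5 G4 Bb3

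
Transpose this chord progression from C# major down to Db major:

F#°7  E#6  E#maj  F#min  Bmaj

Gb°7 F6 Fmaj Gbmin Cbmaj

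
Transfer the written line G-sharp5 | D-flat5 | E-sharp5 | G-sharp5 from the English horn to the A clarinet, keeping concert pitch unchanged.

First find concert pitch: the English horn sounds a perfect fifth below written, so G-sharp5 D-flat5 E-sharp5 G-sharp5 sounds C#5 Gb4 A#4 C#5.
Then write for A clarinet: it sounds a minor third below written, so the part must be a minor third above concert.
C#5 → E5
Gb4 → Bbb4
A#4 → C#5
C#5 → E5

E5 Bbb4 C#5 E5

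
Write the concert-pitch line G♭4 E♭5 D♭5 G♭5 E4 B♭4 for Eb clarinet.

Written C4 sounds as Eb4 on the Eb clarinet, so concert pitches are written a minor third down.
Gb4 gives Eb4
Eb5 gives C5
Db5 gives Bb4
Gb5 gives Eb5
E4 gives C#4
Bb4 gives G4

Eb4 C5 Bb4 Eb5 C#4 G4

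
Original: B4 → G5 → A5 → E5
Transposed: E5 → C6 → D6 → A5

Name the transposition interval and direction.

up a perfect fourth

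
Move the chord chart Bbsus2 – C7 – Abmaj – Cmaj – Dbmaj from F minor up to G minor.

Csus2 D7 Bbmaj Dmaj Ebmaj

F minor up to G minor is a major second; each chord root moves by that interval while the quality stays the same.
Bbsus2: root Bb up a major second → C, giving Csus2.
C7: root C up a major second → D, giving D7.
Abmaj: root Ab up a major second → Bb, giving Bbmaj.
Cmaj: root C up a major second → D, giving Dmaj.
Dbmaj: root Db up a major second → Eb, giving Ebmaj.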